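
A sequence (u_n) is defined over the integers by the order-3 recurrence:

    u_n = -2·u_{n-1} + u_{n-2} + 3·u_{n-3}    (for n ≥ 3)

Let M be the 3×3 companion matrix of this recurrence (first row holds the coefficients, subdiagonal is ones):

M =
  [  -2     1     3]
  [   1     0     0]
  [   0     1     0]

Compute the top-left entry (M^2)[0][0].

(M^2)[0][0] is the top entry after applying M 2 times to the unit state (1, 0, 0). Equivalently it is h_{4} for the auxiliary sequence (h_n) obeying the same recurrence with h_2 = 1 and h_i = 0 for 0 ≤ i < 2:
h_3 = -2·1 + 1·0 + 3·0 = -2
h_4 = -2·-2 + 1·1 + 3·0 = 5

5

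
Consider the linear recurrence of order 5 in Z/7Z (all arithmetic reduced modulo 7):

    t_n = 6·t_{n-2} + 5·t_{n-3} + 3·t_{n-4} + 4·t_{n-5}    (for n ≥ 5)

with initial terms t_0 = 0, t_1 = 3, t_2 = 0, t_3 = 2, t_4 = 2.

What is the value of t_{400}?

1

t_5 = 0·2 + 6·2 + 5·0 + 3·3 + 4·0 = 0
t_6 = 0·0 + 6·2 + 5·2 + 3·0 + 4·3 = 6
t_7 = 0·6 + 6·0 + 5·2 + 3·2 + 4·0 = 2
t_8 = 0·2 + 6·6 + 5·0 + 3·2 + 4·2 = 1
t_9 = 0·1 + 6·2 + 5·6 + 3·0 + 4·2 = 1
t_10 = 0·1 + 6·1 + 5·2 + 3·6 + 4·0 = 6
Continuing the recurrence:
  t_11 = 6;  t_12 = 3;  t_13 = 3;  t_14 = 0;  t_15 = 5;  t_16 = 6
  t_17 = 2;  t_18 = 3;  t_19 = 1;  t_20 = 3;  t_21 = 2;  t_22 = 5
  t_23 = 0;  t_24 = 4;  t_25 = 1;  t_26 = 5;  t_27 = 4;  t_28 = 5
  t_29 = 5;  t_30 = 6;  t_31 = 3;  t_32 = 1;  t_33 = 6;  t_34 = 3
  t_35 = 4;  t_36 = 0;  t_37 = 5;  t_38 = 4;  t_39 = 5;  t_40 = 2
  t_41 = 2;  t_42 = 6;  t_43 = 4;  t_44 = 2;  t_45 = 5;  t_46 = 2
  t_47 = 6;  t_48 = 3;  t_49 = 6;  t_50 = 4;  t_51 = 0;  t_52 = 3
  t_53 = 1;  t_54 = 5;  t_55 = 2;  t_56 = 2;  t_57 = 3;  t_58 = 6
  t_59 = 5;  t_60 = 2;  t_61 = 0;  t_62 = 4;  t_63 = 0;  t_64 = 1
  t_65 = 0;  t_66 = 4;  t_67 = 0;  t_68 = 6;  t_69 = 3;  t_70 = 6
  t_71 = 1;  t_72 = 6;  t_73 = 6;  t_74 = 1;  t_75 = 2;  t_76 = 2
  t_77 = 3;  t_78 = 0;  t_79 = 3;  t_80 = 1;  t_81 = 0;  t_82 = 5
  t_83 = 0;  t_84 = 3;  t_85 = 1;  t_86 = 5;  t_87 = 6;  t_88 = 2
  t_89 = 6;  t_90 = 5;  t_91 = 0;  t_92 = 6;  t_93 = 2;  t_94 = 5
  t_95 = 6;  t_96 = 2;  t_97 = 0;  t_98 = 2;  t_99 = 6;  t_100 = 0
  t_101 = 5;  t_102 = 1;  t_103 = 0;  t_104 = 6;  t_105 = 6;  t_106 = 3
  t_107 = 0;  t_108 = 3;  t_109 = 1;  t_110 = 2;  t_111 = 5;  t_112 = 5
  t_113 = 6;  t_114 = 2;  t_115 = 0;  t_116 = 0;  t_117 = 6;  t_118 = 2
  t_119 = 2;  t_120 = 0;  t_121 = 5;  t_122 = 5;  t_123 = 2;  t_124 = 0
  t_125 = 3;  t_126 = 3;  t_127 = 2;  t_128 = 6;  t_129 = 1;  t_130 = 4
  t_131 = 5;  t_132 = 6;  t_133 = 0;  t_134 = 0;  t_135 = 5;  t_136 = 3
  t_137 = 5;  t_138 = 1;  t_139 = 4;  t_140 = 4;  t_141 = 0;  t_142 = 4
  t_143 = 1;  t_144 = 3;  t_145 = 0;  t_146 = 0;  t_147 = 6;  t_148 = 6
  t_149 = 6;  t_150 = 3;  t_151 = 0;  t_152 = 6;  t_153 = 1;  t_154 = 6
  t_155 = 6;  t_156 = 3;  t_157 = 2;  t_158 = 0;  t_159 = 6;  t_160 = 1
  t_161 = 5;  t_162 = 2;  t_163 = 4;  t_164 = 1;  t_165 = 4;  t_166 = 3
  t_167 = 0;  t_168 = 1;  t_169 = 3;  t_170 = 3;  t_171 = 0;  t_172 = 1
  t_173 = 0;  t_174 = 6;  t_175 = 3;  t_176 = 4;  t_177 = 3;  t_178 = 1
  t_179 = 1;  t_180 = 3;  t_181 = 1;  t_182 = 3;  t_183 = 0;  t_184 = 1
  t_185 = 2;  t_186 = 5;  t_187 = 1;  t_188 = 1;  t_189 = 6;  t_190 = 6
  t_191 = 1;  t_192 = 3;  t_193 = 2;  t_194 = 2;  t_195 = 5;  t_196 = 0
  t_197 = 2;  t_198 = 4;  t_199 = 0;  t_200 = 5;  t_201 = 5;  t_202 = 1
  t_203 = 1;  t_204 = 4;  t_205 = 4;  t_206 = 3;  t_207 = 2;  t_208 = 5
  t_209 = 6;  t_210 = 2;  t_211 = 2;  t_212 = 2;  t_213 = 4;  t_214 = 3
  t_215 = 6;  t_216 = 3;  t_217 = 1;  t_218 = 3;  t_219 = 2;  t_220 = 0
  t_221 = 0;  t_222 = 2;  t_223 = 4;  t_224 = 6;  t_225 = 6;  t_226 = 6
  t_227 = 2;  t_228 = 2;  t_229 = 0;  t_230 = 1;  t_231 = 5;  t_232 = 6
  t_233 = 1;  t_234 = 1;  t_235 = 6;  t_236 = 0;  t_237 = 5;  t_238 = 2
  t_239 = 3;  t_240 = 5;  t_241 = 1;  t_242 = 1;  t_243 = 6;  t_244 = 3
  t_245 = 1;  t_246 = 6;  t_247 = 1;  t_248 = 4;  t_249 = 2;  t_250 = 2
  t_251 = 3;  t_252 = 3;  t_253 = 1;  t_254 = 5;  t_255 = 3;  t_256 = 0
  t_257 = 2;  t_258 = 6;  t_259 = 6;  t_260 = 2;  t_261 = 2;  t_262 = 5
  t_263 = 1;  t_264 = 0;  t_265 = 3;  t_266 = 0;  t_267 = 6;  t_268 = 5
  t_269 = 3;  t_270 = 2;  t_271 = 5;  t_272 = 3;  t_273 = 6;  t_274 = 5
  t_275 = 4;  t_276 = 5;  t_277 = 2;  t_278 = 5;  t_279 = 6;  t_280 = 1
  t_281 = 3;  t_282 = 3;  t_283 = 5;  t_284 = 4;  t_285 = 2;  t_286 = 0
  t_287 = 3;  t_288 = 0;  t_289 = 5;  t_290 = 2;  t_291 = 4;  t_292 = 0
  t_293 = 0;  t_294 = 4;  t_295 = 6;  t_296 = 5;  t_297 = 0;  t_298 = 2
  t_299 = 3;  t_300 = 2;  t_301 = 6;  t_302 = 5;  t_303 = 0;  t_304 = 1
  t_305 = 2;  t_306 = 3;  t_307 = 2;  t_308 = 3;  t_309 = 2;  t_310 = 3
  t_311 = 3;  t_312 = 3;  t_313 = 2;  t_314 = 1;  t_315 = 6;  t_316 = 2
  t_317 = 3;  t_318 = 4;  t_319 = 1;  t_320 = 6;  t_321 = 1;  t_322 = 2
  t_323 = 6;  t_324 = 4;  t_325 = 3;  t_326 = 1;  t_327 = 1;  t_328 = 1
  t_329 = 1;  t_330 = 5;  t_331 = 4;  t_332 = 0;  t_333 = 0;  t_334 = 4
  t_335 = 4;  t_336 = 5;  t_337 = 2;  t_338 = 6;  t_339 = 2;  t_340 = 0
  t_341 = 5;  t_342 = 1;  t_343 = 4;  t_344 = 4;  t_345 = 2;  t_346 = 4
  t_347 = 6;  t_348 = 6;  t_349 = 1;  t_350 = 2;  t_351 = 0;  t_352 = 3
  t_353 = 2;  t_354 = 0;  t_355 = 0;  t_356 = 5;  t_357 = 4;  t_358 = 3
  t_359 = 0;  t_360 = 4;  t_361 = 5;  t_362 = 0;  t_363 = 6;  t_364 = 2
  t_365 = 4;  t_366 = 6;  t_367 = 3;  t_368 = 2;  t_369 = 5;  t_370 = 5
  t_371 = 3;  t_372 = 3;  t_373 = 3;  t_374 = 5;  t_375 = 6;  t_376 = 3
  t_377 = 5;  t_378 = 5;  t_379 = 6;  t_380 = 4;  t_381 = 4;  t_382 = 5
  t_383 = 5;  t_384 = 2;  t_385 = 6;  t_386 = 5;  t_387 = 4;  t_388 = 2
  t_389 = 5;  t_390 = 1;  t_391 = 2;  t_392 = 4;  t_393 = 5;  t_394 = 1
  t_395 = 4;  t_396 = 2;  t_397 = 4;  t_398 = 6
t_399 = 0·6 + 6·4 + 5·2 + 3·4 + 4·1 = 1
t_400 = 0·1 + 6·6 + 5·4 + 3·2 + 4·4 = 1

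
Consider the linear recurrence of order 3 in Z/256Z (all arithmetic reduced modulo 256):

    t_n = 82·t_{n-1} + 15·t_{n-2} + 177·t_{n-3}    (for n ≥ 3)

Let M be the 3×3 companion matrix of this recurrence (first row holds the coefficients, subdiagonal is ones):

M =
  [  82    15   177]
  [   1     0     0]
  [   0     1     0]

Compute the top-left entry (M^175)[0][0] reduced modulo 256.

145

(M^175)[0][0] is the top entry after applying M 175 times to the unit state (1, 0, 0). Equivalently it is h_{177} for the auxiliary sequence (h_n) obeying the same recurrence with h_2 = 1 and h_i = 0 for 0 ≤ i < 2:
h_3 = 82·1 + 15·0 + 177·0 = 82
h_4 = 82·82 + 15·1 + 177·0 = 83
h_5 = 82·83 + 15·82 + 177·1 = 21
h_6 = 82·21 + 15·83 + 177·82 = 73
h_7 = 82·73 + 15·21 + 177·83 = 0
h_8 = 82·0 + 15·73 + 177·21 = 204
Continuing the recurrence:
  h_9 = 209;  h_10 = 230;  h_11 = 247;  h_12 = 25;  h_13 = 129;  h_14 = 144
  h_15 = 248;  h_16 = 17;  h_17 = 138;  h_18 = 171;  h_19 = 157;  h_20 = 185
  h_21 = 176;  h_22 = 196;  h_23 = 1;  h_24 = 126;  h_25 = 239;  h_26 = 161
  h_27 = 177;  h_28 = 96;  h_29 = 112;  h_30 = 225;  h_31 = 2;  h_32 = 67
  h_33 = 37;  h_34 = 41;  h_35 = 160;  h_36 = 60;  h_37 = 241;  h_38 = 86
  h_39 = 39;  h_40 = 41;  h_41 = 225;  h_42 = 112;  h_43 = 104;  h_44 = 113
  h_45 = 186;  h_46 = 27;  h_47 = 173;  h_48 = 153;  h_49 = 208;  h_50 = 52
  h_51 = 161;  h_52 = 110;  h_53 = 159;  h_54 = 177;  h_55 = 17;  h_56 = 192
  h_57 = 224;  h_58 = 193;  h_59 = 178;  h_60 = 51;  h_61 = 53;  h_62 = 9
  h_63 = 64;  h_64 = 172;  h_65 = 17;  h_66 = 198;  h_67 = 87;  h_68 = 57
  h_69 = 65;  h_70 = 80;  h_71 = 216;  h_72 = 209;  h_73 = 234;  h_74 = 139
  h_75 = 189;  h_76 = 121;  h_77 = 240;  h_78 = 164;  h_79 = 65;  h_80 = 94
  h_81 = 79;  h_82 = 193;  h_83 = 113;  h_84 = 32;  h_85 = 80;  h_86 = 161
  h_87 = 98;  h_88 = 35;  h_89 = 69;  h_90 = 233;  h_91 = 224;  h_92 = 28
  h_93 = 49;  h_94 = 54;  h_95 = 135;  h_96 = 73;  h_97 = 161;  h_98 = 48
  h_99 = 72;  h_100 = 49;  h_101 = 26;  h_102 = 251;  h_103 = 205;  h_104 = 89
  h_105 = 16;  h_106 = 20;  h_107 = 225;  h_108 = 78;  h_109 = 255;  h_110 = 209
  h_111 = 209;  h_112 = 128;  h_113 = 192;  h_114 = 129;  h_115 = 18;  h_116 = 19
  h_117 = 85;  h_118 = 201;  h_119 = 128;  h_120 = 140;  h_121 = 81;  h_122 = 166
  h_123 = 183;  h_124 = 89;  h_125 = 1;  h_126 = 16;  h_127 = 184;  h_128 = 145
  h_129 = 74;  h_130 = 107;  h_131 = 221;  h_132 = 57;  h_133 = 48;  h_134 = 132
  h_135 = 129;  h_136 = 62;  h_137 = 175;  h_138 = 225;  h_139 = 49;  h_140 = 224
  h_141 = 48;  h_142 = 97;  h_143 = 194;  h_144 = 3;  h_145 = 101;  h_146 = 169
  h_147 = 32;  h_148 = 252;  h_149 = 113;  h_150 = 22;  h_151 = 231;  h_152 = 105
  h_153 = 97;  h_154 = 240;  h_155 = 40;  h_156 = 241;  h_157 = 122;  h_158 = 219
  h_159 = 237;  h_160 = 25;  h_161 = 80;  h_162 = 244;  h_163 = 33;  h_164 = 46
  h_165 = 95;  h_166 = 241;  h_167 = 145;  h_168 = 64;  h_169 = 160;  h_170 = 65
  h_171 = 114;  h_172 = 243;  h_173 = 117;  h_174 = 137;  h_175 = 192
h_176 = 82·192 + 15·137 + 177·117 = 108
h_177 = 82·108 + 15·192 + 177·137 = 145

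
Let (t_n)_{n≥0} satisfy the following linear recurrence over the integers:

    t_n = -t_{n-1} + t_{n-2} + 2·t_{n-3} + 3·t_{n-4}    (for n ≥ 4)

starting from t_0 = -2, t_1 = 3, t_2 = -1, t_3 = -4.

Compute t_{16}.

-137

t_4 = -1·-4 + 1·-1 + 2·3 + 3·-2 = 3
t_5 = -1·3 + 1·-4 + 2·-1 + 3·3 = 0
t_6 = -1·0 + 1·3 + 2·-4 + 3·-1 = -8
t_7 = -1·-8 + 1·0 + 2·3 + 3·-4 = 2
t_8 = -1·2 + 1·-8 + 2·0 + 3·3 = -1
t_9 = -1·-1 + 1·2 + 2·-8 + 3·0 = -13
t_10 = -1·-13 + 1·-1 + 2·2 + 3·-8 = -8
t_11 = -1·-8 + 1·-13 + 2·-1 + 3·2 = -1
t_12 = -1·-1 + 1·-8 + 2·-13 + 3·-1 = -36
t_13 = -1·-36 + 1·-1 + 2·-8 + 3·-13 = -20
t_14 = -1·-20 + 1·-36 + 2·-1 + 3·-8 = -42
t_15 = -1·-42 + 1·-20 + 2·-36 + 3·-1 = -53
t_16 = -1·-53 + 1·-42 + 2·-20 + 3·-36 = -137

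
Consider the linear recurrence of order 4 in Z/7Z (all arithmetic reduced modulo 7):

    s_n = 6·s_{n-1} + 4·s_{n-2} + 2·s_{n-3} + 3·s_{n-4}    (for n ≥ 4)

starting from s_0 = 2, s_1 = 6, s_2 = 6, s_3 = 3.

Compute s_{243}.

3

s_4 = 6·3 + 4·6 + 2·6 + 3·2 = 4
s_5 = 6·4 + 4·3 + 2·6 + 3·6 = 3
s_6 = 6·3 + 4·4 + 2·3 + 3·6 = 2
s_7 = 6·2 + 4·3 + 2·4 + 3·3 = 6
s_8 = 6·6 + 4·2 + 2·3 + 3·4 = 6
s_9 = 6·6 + 4·6 + 2·2 + 3·3 = 3
(s_6, s_7, s_8, s_9) = (2, 6, 6, 3) = (s_0, s_1, s_2, s_3), so the sequence has period 6.
243 ≡ 3 (mod 6), hence s_243 = s_3 = 3.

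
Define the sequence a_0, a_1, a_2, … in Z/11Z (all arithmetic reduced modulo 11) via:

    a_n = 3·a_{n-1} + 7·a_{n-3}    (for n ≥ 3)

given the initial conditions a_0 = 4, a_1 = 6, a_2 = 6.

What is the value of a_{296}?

a_3 = 3·6 + 0·6 + 7·4 = 2
a_4 = 3·2 + 0·6 + 7·6 = 4
a_5 = 3·4 + 0·2 + 7·6 = 10
a_6 = 3·10 + 0·4 + 7·2 = 0
a_7 = 3·0 + 0·10 + 7·4 = 6
a_8 = 3·6 + 0·0 + 7·10 = 0
a_9 = 3·0 + 0·6 + 7·0 = 0
a_10 = 3·0 + 0·0 + 7·6 = 9
a_11 = 3·9 + 0·0 + 7·0 = 5
a_12 = 3·5 + 0·9 + 7·0 = 4
a_13 = 3·4 + 0·5 + 7·9 = 9
a_14 = 3·9 + 0·4 + 7·5 = 7
a_15 = 3·7 + 0·9 + 7·4 = 5
a_16 = 3·5 + 0·7 + 7·9 = 1
a_17 = 3·1 + 0·5 + 7·7 = 8
a_18 = 3·8 + 0·1 + 7·5 = 4
a_19 = 3·4 + 0·8 + 7·1 = 8
a_20 = 3·8 + 0·4 + 7·8 = 3
a_21 = 3·3 + 0·8 + 7·4 = 4
a_22 = 3·4 + 0·3 + 7·8 = 2
a_23 = 3·2 + 0·4 + 7·3 = 5
a_24 = 3·5 + 0·2 + 7·4 = 10
a_25 = 3·10 + 0·5 + 7·2 = 0
a_26 = 3·0 + 0·10 + 7·5 = 2
a_27 = 3·2 + 0·0 + 7·10 = 10
a_28 = 3·10 + 0·2 + 7·0 = 8
a_29 = 3·8 + 0·10 + 7·2 = 5
a_30 = 3·5 + 0·8 + 7·10 = 8
a_31 = 3·8 + 0·5 + 7·8 = 3
a_32 = 3·3 + 0·8 + 7·5 = 0
a_33 = 3·0 + 0·3 + 7·8 = 1
a_34 = 3·1 + 0·0 + 7·3 = 2
a_35 = 3·2 + 0·1 + 7·0 = 6
a_36 = 3·6 + 0·2 + 7·1 = 3
a_37 = 3·3 + 0·6 + 7·2 = 1
a_38 = 3·1 + 0·3 + 7·6 = 1
a_39 = 3·1 + 0·1 + 7·3 = 2
a_40 = 3·2 + 0·1 + 7·1 = 2
a_41 = 3·2 + 0·2 + 7·1 = 2
a_42 = 3·2 + 0·2 + 7·2 = 9
a_43 = 3·9 + 0·2 + 7·2 = 8
a_44 = 3·8 + 0·9 + 7·2 = 5
a_45 = 3·5 + 0·8 + 7·9 = 1
a_46 = 3·1 + 0·5 + 7·8 = 4
a_47 = 3·4 + 0·1 + 7·5 = 3
a_48 = 3·3 + 0·4 + 7·1 = 5
a_49 = 3·5 + 0·3 + 7·4 = 10
a_50 = 3·10 + 0·5 + 7·3 = 7
a_51 = 3·7 + 0·10 + 7·5 = 1
a_52 = 3·1 + 0·7 + 7·10 = 7
a_53 = 3·7 + 0·1 + 7·7 = 4
a_54 = 3·4 + 0·7 + 7·1 = 8
a_55 = 3·8 + 0·4 + 7·7 = 7
a_56 = 3·7 + 0·8 + 7·4 = 5
a_57 = 3·5 + 0·7 + 7·8 = 5
a_58 = 3·5 + 0·5 + 7·7 = 9
a_59 = 3·9 + 0·5 + 7·5 = 7
a_60 = 3·7 + 0·9 + 7·5 = 1
a_61 = 3·1 + 0·7 + 7·9 = 0
a_62 = 3·0 + 0·1 + 7·7 = 5
a_63 = 3·5 + 0·0 + 7·1 = 0
a_64 = 3·0 + 0·5 + 7·0 = 0
a_65 = 3·0 + 0·0 + 7·5 = 2
a_66 = 3·2 + 0·0 + 7·0 = 6
a_67 = 3·6 + 0·2 + 7·0 = 7
a_68 = 3·7 + 0·6 + 7·2 = 2
a_69 = 3·2 + 0·7 + 7·6 = 4
a_70 = 3·4 + 0·2 + 7·7 = 6
a_71 = 3·6 + 0·4 + 7·2 = 10
a_72 = 3·10 + 0·6 + 7·4 = 3
a_73 = 3·3 + 0·10 + 7·6 = 7
a_74 = 3·7 + 0·3 + 7·10 = 3
a_75 = 3·3 + 0·7 + 7·3 = 8
a_76 = 3·8 + 0·3 + 7·7 = 7
a_77 = 3·7 + 0·8 + 7·3 = 9
a_78 = 3·9 + 0·7 + 7·8 = 6
a_79 = 3·6 + 0·9 + 7·7 = 1
a_80 = 3·1 + 0·6 + 7·9 = 0
a_81 = 3·0 + 0·1 + 7·6 = 9
a_82 = 3·9 + 0·0 + 7·1 = 1
a_83 = 3·1 + 0·9 + 7·0 = 3
a_84 = 3·3 + 0·1 + 7·9 = 6
a_85 = 3·6 + 0·3 + 7·1 = 3
a_86 = 3·3 + 0·6 + 7·3 = 8
a_87 = 3·8 + 0·3 + 7·6 = 0
a_88 = 3·0 + 0·8 + 7·3 = 10
a_89 = 3·10 + 0·0 + 7·8 = 9
a_90 = 3·9 + 0·10 + 7·0 = 5
a_91 = 3·5 + 0·9 + 7·10 = 8
a_92 = 3·8 + 0·5 + 7·9 = 10
a_93 = 3·10 + 0·8 + 7·5 = 10
a_94 = 3·10 + 0·10 + 7·8 = 9
a_95 = 3·9 + 0·10 + 7·10 = 9
a_96 = 3·9 + 0·9 + 7·10 = 9
a_97 = 3·9 + 0·9 + 7·9 = 2
a_98 = 3·2 + 0·9 + 7·9 = 3
a_99 = 3·3 + 0·2 + 7·9 = 6
a_100 = 3·6 + 0·3 + 7·2 = 10
a_101 = 3·10 + 0·6 + 7·3 = 7
a_102 = 3·7 + 0·10 + 7·6 = 8
a_103 = 3·8 + 0·7 + 7·10 = 6
a_104 = 3·6 + 0·8 + 7·7 = 1
a_105 = 3·1 + 0·6 + 7·8 = 4
a_106 = 3·4 + 0·1 + 7·6 = 10
a_107 = 3·10 + 0·4 + 7·1 = 4
a_108 = 3·4 + 0·10 + 7·4 = 7
a_109 = 3·7 + 0·4 + 7·10 = 3
a_110 = 3·3 + 0·7 + 7·4 = 4
a_111 = 3·4 + 0·3 + 7·7 = 6
a_112 = 3·6 + 0·4 + 7·3 = 6
(a_110, a_111, a_112) = (4, 6, 6) = (a_0, a_1, a_2), so the sequence has period 110.
296 ≡ 76 (mod 110), hence a_296 = a_76 = 7.

7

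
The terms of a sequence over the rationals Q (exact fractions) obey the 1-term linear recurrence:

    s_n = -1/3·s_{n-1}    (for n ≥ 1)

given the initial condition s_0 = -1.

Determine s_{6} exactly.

s_1 = -1/3·-1 = 1/3
s_2 = -1/3·1/3 = -1/9
s_3 = -1/3·-1/9 = 1/27
s_4 = -1/3·1/27 = -1/81
s_5 = -1/3·-1/81 = 1/243
s_6 = -1/3·1/243 = -1/729

-1/729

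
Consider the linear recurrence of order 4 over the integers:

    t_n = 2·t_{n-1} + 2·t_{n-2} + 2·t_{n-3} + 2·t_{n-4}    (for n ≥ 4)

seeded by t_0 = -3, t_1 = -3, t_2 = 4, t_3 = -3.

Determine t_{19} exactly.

t_4 = 2·-3 + 2·4 + 2·-3 + 2·-3 = -10
t_5 = 2·-10 + 2·-3 + 2·4 + 2·-3 = -24
t_6 = 2·-24 + 2·-10 + 2·-3 + 2·4 = -66
t_7 = 2·-66 + 2·-24 + 2·-10 + 2·-3 = -206
t_8 = 2·-206 + 2·-66 + 2·-24 + 2·-10 = -612
t_9 = 2·-612 + 2·-206 + 2·-66 + 2·-24 = -1816
t_10 = 2·-1816 + 2·-612 + 2·-206 + 2·-66 = -5400
t_11 = 2·-5400 + 2·-1816 + 2·-612 + 2·-206 = -16068
t_12 = 2·-16068 + 2·-5400 + 2·-1816 + 2·-612 = -47792
t_13 = 2·-47792 + 2·-16068 + 2·-5400 + 2·-1816 = -142152
t_14 = 2·-142152 + 2·-47792 + 2·-16068 + 2·-5400 = -422824
t_15 = 2·-422824 + 2·-142152 + 2·-47792 + 2·-16068 = -1257672
t_16 = 2·-1257672 + 2·-422824 + 2·-142152 + 2·-47792 = -3740880
t_17 = 2·-3740880 + 2·-1257672 + 2·-422824 + 2·-142152 = -11127056
t_18 = 2·-11127056 + 2·-3740880 + 2·-1257672 + 2·-422824 = -33096864
t_19 = 2·-33096864 + 2·-11127056 + 2·-3740880 + 2·-1257672 = -98444944

-98444944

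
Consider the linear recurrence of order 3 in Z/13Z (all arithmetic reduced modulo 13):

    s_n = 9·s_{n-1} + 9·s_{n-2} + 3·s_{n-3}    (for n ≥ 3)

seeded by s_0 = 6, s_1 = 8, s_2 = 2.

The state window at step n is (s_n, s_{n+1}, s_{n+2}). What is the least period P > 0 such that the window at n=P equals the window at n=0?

549

n=0: window = (6, 8, 2)
n=1: window = (8, 2, 4)
n=2: window = (2, 4, 0)
n=3: window = (4, 0, 3)
n=4: window = (0, 3, 0)
n=5: window = (3, 0, 1)
n=6: window = (0, 1, 5)
n=7: window = (1, 5, 2)
n=8: window = (5, 2, 1)
n=9: window = (2, 1, 3)
n=10: window = (1, 3, 3)
n=11: window = (3, 3, 5)
n=12: window = (3, 5, 3)
n=13: window = (5, 3, 3)
n=14: window = (3, 3, 4)
n=15: window = (3, 4, 7)
n=16: window = (4, 7, 4)
n=17: window = (7, 4, 7)
n=18: window = (4, 7, 3)
n=19: window = (7, 3, 11)
n=20: window = (3, 11, 4)
n=21: window = (11, 4, 1)
n=22: window = (4, 1, 0)
n=23: window = (1, 0, 8)
n=24: window = (0, 8, 10)
n=25: window = (8, 10, 6)
n=26: window = (10, 6, 12)
n=27: window = (6, 12, 10)
n=28: window = (12, 10, 8)
n=29: window = (10, 8, 3)
n=30: window = (8, 3, 12)
n=31: window = (3, 12, 3)
n=32: window = (12, 3, 1)
n=33: window = (3, 1, 7)
n=34: window = (1, 7, 3)
n=35: window = (7, 3, 2)
n=36: window = (3, 2, 1)
n=37: window = (2, 1, 10)
n=38: window = (1, 10, 1)
n=39: window = (10, 1, 11)
n=40: window = (1, 11, 8)
…
n=547: window = (9, 2, 6)
n=548: window = (2, 6, 8)
n=549: window = (6, 8, 2)
window at n=549 equals window at n=0 → period = 549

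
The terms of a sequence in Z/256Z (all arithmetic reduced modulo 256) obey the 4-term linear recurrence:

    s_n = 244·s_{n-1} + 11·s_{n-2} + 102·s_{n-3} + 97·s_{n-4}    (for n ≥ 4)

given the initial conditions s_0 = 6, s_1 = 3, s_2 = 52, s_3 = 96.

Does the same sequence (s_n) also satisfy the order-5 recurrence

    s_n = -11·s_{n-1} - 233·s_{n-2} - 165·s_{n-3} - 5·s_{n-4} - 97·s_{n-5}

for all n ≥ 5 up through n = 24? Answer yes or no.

yes

Terms s_0..s_24: 6, 3, 52, 96, 52, 139, 172, 1, 110, 22, 68, 247, 202, 147, 248, 196, 148, 255, 120, 145, 10, 50, 84, 35, 174
n=5: candidate gives 139, actual s_5 = 139 ✓
n=6: candidate gives 172, actual s_6 = 172 ✓
n=7: candidate gives 1, actual s_7 = 1 ✓
n=8: candidate gives 110, actual s_8 = 110 ✓
n=9: candidate gives 22, actual s_9 = 22 ✓
n=10: candidate gives 68, actual s_10 = 68 ✓
n=11: candidate gives 247, actual s_11 = 247 ✓
n=12: candidate gives 202, actual s_12 = 202 ✓
n=13: candidate gives 147, actual s_13 = 147 ✓
n=14: candidate gives 248, actual s_14 = 248 ✓
n=15: candidate gives 196, actual s_15 = 196 ✓
n=16: candidate gives 148, actual s_16 = 148 ✓
n=17: candidate gives 255, actual s_17 = 255 ✓
n=18: candidate gives 120, actual s_18 = 120 ✓
n=19: candidate gives 145, actual s_19 = 145 ✓
n=20: candidate gives 10, actual s_20 = 10 ✓
n=21: candidate gives 50, actual s_21 = 50 ✓
n=22: candidate gives 84, actual s_22 = 84 ✓
n=23: candidate gives 35, actual s_23 = 35 ✓
n=24: candidate gives 174, actual s_24 = 174 ✓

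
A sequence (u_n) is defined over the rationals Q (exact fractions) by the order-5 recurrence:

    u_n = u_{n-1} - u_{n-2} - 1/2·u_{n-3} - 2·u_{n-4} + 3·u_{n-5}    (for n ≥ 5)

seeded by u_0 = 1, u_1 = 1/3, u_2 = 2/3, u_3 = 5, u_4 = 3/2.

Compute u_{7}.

u_5 = 1·3/2 + -1·5 + -1/2·2/3 + -2·1/3 + 3·1 = -3/2
u_6 = 1·-3/2 + -1·3/2 + -1/2·5 + -2·2/3 + 3·1/3 = -35/6
u_7 = 1·-35/6 + -1·-3/2 + -1/2·3/2 + -2·5 + 3·2/3 = -157/12

-157/12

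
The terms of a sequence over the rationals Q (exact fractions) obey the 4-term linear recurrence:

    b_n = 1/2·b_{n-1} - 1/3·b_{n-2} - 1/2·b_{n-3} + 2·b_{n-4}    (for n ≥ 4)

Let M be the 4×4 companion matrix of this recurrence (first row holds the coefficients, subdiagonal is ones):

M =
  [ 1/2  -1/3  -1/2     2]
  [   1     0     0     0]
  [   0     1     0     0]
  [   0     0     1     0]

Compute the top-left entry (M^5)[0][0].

191/96

(M^5)[0][0] is the top entry after applying M 5 times to the unit state (1, 0, 0, 0). Equivalently it is h_{8} for the auxiliary sequence (h_n) obeying the same recurrence with h_3 = 1 and h_i = 0 for 0 ≤ i < 3:
h_4 = 1/2·1 + -1/3·0 + -1/2·0 + 2·0 = 1/2
h_5 = 1/2·1/2 + -1/3·1 + -1/2·0 + 2·0 = -1/12
h_6 = 1/2·-1/12 + -1/3·1/2 + -1/2·1 + 2·0 = -17/24
h_7 = 1/2·-17/24 + -1/3·-1/12 + -1/2·1/2 + 2·1 = 205/144
h_8 = 1/2·205/144 + -1/3·-17/24 + -1/2·-1/12 + 2·1/2 = 191/96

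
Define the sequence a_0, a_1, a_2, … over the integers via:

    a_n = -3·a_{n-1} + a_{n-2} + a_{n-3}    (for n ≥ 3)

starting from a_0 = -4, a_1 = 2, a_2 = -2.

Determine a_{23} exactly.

50898163688

a_3 = -3·-2 + 1·2 + 1·-4 = 4
a_4 = -3·4 + 1·-2 + 1·2 = -12
a_5 = -3·-12 + 1·4 + 1·-2 = 38
a_6 = -3·38 + 1·-12 + 1·4 = -122
a_7 = -3·-122 + 1·38 + 1·-12 = 392
a_8 = -3·392 + 1·-122 + 1·38 = -1260
a_9 = -3·-1260 + 1·392 + 1·-122 = 4050
a_10 = -3·4050 + 1·-1260 + 1·392 = -13018
a_11 = -3·-13018 + 1·4050 + 1·-1260 = 41844
a_12 = -3·41844 + 1·-13018 + 1·4050 = -134500
a_13 = -3·-134500 + 1·41844 + 1·-13018 = 432326
a_14 = -3·432326 + 1·-134500 + 1·41844 = -1389634
a_15 = -3·-1389634 + 1·432326 + 1·-134500 = 4466728
a_16 = -3·4466728 + 1·-1389634 + 1·432326 = -14357492
a_17 = -3·-14357492 + 1·4466728 + 1·-1389634 = 46149570
a_18 = -3·46149570 + 1·-14357492 + 1·4466728 = -148339474
a_19 = -3·-148339474 + 1·46149570 + 1·-14357492 = 476810500
a_20 = -3·476810500 + 1·-148339474 + 1·46149570 = -1532621404
a_21 = -3·-1532621404 + 1·476810500 + 1·-148339474 = 4926335238
a_22 = -3·4926335238 + 1·-1532621404 + 1·476810500 = -15834816618
a_23 = -3·-15834816618 + 1·4926335238 + 1·-1532621404 = 50898163688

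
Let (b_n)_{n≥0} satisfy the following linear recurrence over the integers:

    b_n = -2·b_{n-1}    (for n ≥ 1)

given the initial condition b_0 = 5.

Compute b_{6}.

b_1 = -2·5 = -10
b_2 = -2·-10 = 20
b_3 = -2·20 = -40
b_4 = -2·-40 = 80
b_5 = -2·80 = -160
b_6 = -2·-160 = 320

320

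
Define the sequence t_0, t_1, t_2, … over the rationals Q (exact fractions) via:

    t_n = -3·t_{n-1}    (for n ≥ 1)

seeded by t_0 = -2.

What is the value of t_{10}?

t_1 = -3·-2 = 6
t_2 = -3·6 = -18
t_3 = -3·-18 = 54
t_4 = -3·54 = -162
t_5 = -3·-162 = 486
t_6 = -3·486 = -1458
t_7 = -3·-1458 = 4374
t_8 = -3·4374 = -13122
t_9 = -3·-13122 = 39366
t_10 = -3·39366 = -118098

-118098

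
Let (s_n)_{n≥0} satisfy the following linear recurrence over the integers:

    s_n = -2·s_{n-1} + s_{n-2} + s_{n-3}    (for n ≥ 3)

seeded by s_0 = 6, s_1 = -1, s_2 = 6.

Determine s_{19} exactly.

s_3 = -2·6 + 1·-1 + 1·6 = -7
s_4 = -2·-7 + 1·6 + 1·-1 = 19
s_5 = -2·19 + 1·-7 + 1·6 = -39
s_6 = -2·-39 + 1·19 + 1·-7 = 90
s_7 = -2·90 + 1·-39 + 1·19 = -200
s_8 = -2·-200 + 1·90 + 1·-39 = 451
s_9 = -2·451 + 1·-200 + 1·90 = -1012
s_10 = -2·-1012 + 1·451 + 1·-200 = 2275
s_11 = -2·2275 + 1·-1012 + 1·451 = -5111
s_12 = -2·-5111 + 1·2275 + 1·-1012 = 11485
s_13 = -2·11485 + 1·-5111 + 1·2275 = -25806
s_14 = -2·-25806 + 1·11485 + 1·-5111 = 57986
s_15 = -2·57986 + 1·-25806 + 1·11485 = -130293
s_16 = -2·-130293 + 1·57986 + 1·-25806 = 292766
s_17 = -2·292766 + 1·-130293 + 1·57986 = -657839
s_18 = -2·-657839 + 1·292766 + 1·-130293 = 1478151
s_19 = -2·1478151 + 1·-657839 + 1·292766 = -3321375

-3321375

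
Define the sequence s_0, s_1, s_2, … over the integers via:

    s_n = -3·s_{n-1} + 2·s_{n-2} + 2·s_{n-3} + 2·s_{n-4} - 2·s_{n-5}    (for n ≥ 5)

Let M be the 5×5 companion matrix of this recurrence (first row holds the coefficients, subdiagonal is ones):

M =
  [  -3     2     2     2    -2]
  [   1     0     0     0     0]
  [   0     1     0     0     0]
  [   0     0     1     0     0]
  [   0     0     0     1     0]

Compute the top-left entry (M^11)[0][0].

-783179

(M^11)[0][0] is the top entry after applying M 11 times to the unit state (1, 0, 0, 0, 0). Equivalently it is h_{15} for the auxiliary sequence (h_n) obeying the same recurrence with h_4 = 1 and h_i = 0 for 0 ≤ i < 4:
h_5 = -3·1 + 2·0 + 2·0 + 2·0 + -2·0 = -3
h_6 = -3·-3 + 2·1 + 2·0 + 2·0 + -2·0 = 11
h_7 = -3·11 + 2·-3 + 2·1 + 2·0 + -2·0 = -37
h_8 = -3·-37 + 2·11 + 2·-3 + 2·1 + -2·0 = 129
h_9 = -3·129 + 2·-37 + 2·11 + 2·-3 + -2·1 = -447
h_10 = -3·-447 + 2·129 + 2·-37 + 2·11 + -2·-3 = 1553
h_11 = -3·1553 + 2·-447 + 2·129 + 2·-37 + -2·11 = -5391
h_12 = -3·-5391 + 2·1553 + 2·-447 + 2·129 + -2·-37 = 18717
h_13 = -3·18717 + 2·-5391 + 2·1553 + 2·-447 + -2·129 = -64979
h_14 = -3·-64979 + 2·18717 + 2·-5391 + 2·1553 + -2·-447 = 225589
h_15 = -3·225589 + 2·-64979 + 2·18717 + 2·-5391 + -2·1553 = -783179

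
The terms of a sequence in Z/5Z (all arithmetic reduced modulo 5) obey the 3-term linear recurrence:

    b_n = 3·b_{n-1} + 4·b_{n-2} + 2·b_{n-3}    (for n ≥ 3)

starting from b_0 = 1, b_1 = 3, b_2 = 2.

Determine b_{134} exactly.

b_3 = 3·2 + 4·3 + 2·1 = 0
b_4 = 3·0 + 4·2 + 2·3 = 4
b_5 = 3·4 + 4·0 + 2·2 = 1
b_6 = 3·1 + 4·4 + 2·0 = 4
b_7 = 3·4 + 4·1 + 2·4 = 4
b_8 = 3·4 + 4·4 + 2·1 = 0
b_9 = 3·0 + 4·4 + 2·4 = 4
b_10 = 3·4 + 4·0 + 2·4 = 0
b_11 = 3·0 + 4·4 + 2·0 = 1
b_12 = 3·1 + 4·0 + 2·4 = 1
b_13 = 3·1 + 4·1 + 2·0 = 2
b_14 = 3·2 + 4·1 + 2·1 = 2
b_15 = 3·2 + 4·2 + 2·1 = 1
b_16 = 3·1 + 4·2 + 2·2 = 0
b_17 = 3·0 + 4·1 + 2·2 = 3
b_18 = 3·3 + 4·0 + 2·1 = 1
b_19 = 3·1 + 4·3 + 2·0 = 0
b_20 = 3·0 + 4·1 + 2·3 = 0
b_21 = 3·0 + 4·0 + 2·1 = 2
b_22 = 3·2 + 4·0 + 2·0 = 1
b_23 = 3·1 + 4·2 + 2·0 = 1
b_24 = 3·1 + 4·1 + 2·2 = 1
b_25 = 3·1 + 4·1 + 2·1 = 4
b_26 = 3·4 + 4·1 + 2·1 = 3
b_27 = 3·3 + 4·4 + 2·1 = 2
b_28 = 3·2 + 4·3 + 2·4 = 1
b_29 = 3·1 + 4·2 + 2·3 = 2
b_30 = 3·2 + 4·1 + 2·2 = 4
b_31 = 3·4 + 4·2 + 2·1 = 2
b_32 = 3·2 + 4·4 + 2·2 = 1
b_33 = 3·1 + 4·2 + 2·4 = 4
b_34 = 3·4 + 4·1 + 2·2 = 0
b_35 = 3·0 + 4·4 + 2·1 = 3
b_36 = 3·3 + 4·0 + 2·4 = 2
b_37 = 3·2 + 4·3 + 2·0 = 3
b_38 = 3·3 + 4·2 + 2·3 = 3
b_39 = 3·3 + 4·3 + 2·2 = 0
b_40 = 3·0 + 4·3 + 2·3 = 3
b_41 = 3·3 + 4·0 + 2·3 = 0
b_42 = 3·0 + 4·3 + 2·0 = 2
b_43 = 3·2 + 4·0 + 2·3 = 2
b_44 = 3·2 + 4·2 + 2·0 = 4
b_45 = 3·4 + 4·2 + 2·2 = 4
b_46 = 3·4 + 4·4 + 2·2 = 2
b_47 = 3·2 + 4·4 + 2·4 = 0
b_48 = 3·0 + 4·2 + 2·4 = 1
b_49 = 3·1 + 4·0 + 2·2 = 2
b_50 = 3·2 + 4·1 + 2·0 = 0
b_51 = 3·0 + 4·2 + 2·1 = 0
b_52 = 3·0 + 4·0 + 2·2 = 4
b_53 = 3·4 + 4·0 + 2·0 = 2
b_54 = 3·2 + 4·4 + 2·0 = 2
b_55 = 3·2 + 4·2 + 2·4 = 2
b_56 = 3·2 + 4·2 + 2·2 = 3
b_57 = 3·3 + 4·2 + 2·2 = 1
b_58 = 3·1 + 4·3 + 2·2 = 4
b_59 = 3·4 + 4·1 + 2·3 = 2
b_60 = 3·2 + 4·4 + 2·1 = 4
b_61 = 3·4 + 4·2 + 2·4 = 3
b_62 = 3·3 + 4·4 + 2·2 = 4
b_63 = 3·4 + 4·3 + 2·4 = 2
b_64 = 3·2 + 4·4 + 2·3 = 3
b_65 = 3·3 + 4·2 + 2·4 = 0
b_66 = 3·0 + 4·3 + 2·2 = 1
b_67 = 3·1 + 4·0 + 2·3 = 4
b_68 = 3·4 + 4·1 + 2·0 = 1
b_69 = 3·1 + 4·4 + 2·1 = 1
b_70 = 3·1 + 4·1 + 2·4 = 0
b_71 = 3·0 + 4·1 + 2·1 = 1
b_72 = 3·1 + 4·0 + 2·1 = 0
b_73 = 3·0 + 4·1 + 2·0 = 4
b_74 = 3·4 + 4·0 + 2·1 = 4
b_75 = 3·4 + 4·4 + 2·0 = 3
b_76 = 3·3 + 4·4 + 2·4 = 3
b_77 = 3·3 + 4·3 + 2·4 = 4
b_78 = 3·4 + 4·3 + 2·3 = 0
b_79 = 3·0 + 4·4 + 2·3 = 2
b_80 = 3·2 + 4·0 + 2·4 = 4
b_81 = 3·4 + 4·2 + 2·0 = 0
b_82 = 3·0 + 4·4 + 2·2 = 0
b_83 = 3·0 + 4·0 + 2·4 = 3
b_84 = 3·3 + 4·0 + 2·0 = 4
b_85 = 3·4 + 4·3 + 2·0 = 4
b_86 = 3·4 + 4·4 + 2·3 = 4
b_87 = 3·4 + 4·4 + 2·4 = 1
b_88 = 3·1 + 4·4 + 2·4 = 2
b_89 = 3·2 + 4·1 + 2·4 = 3
b_90 = 3·3 + 4·2 + 2·1 = 4
b_91 = 3·4 + 4·3 + 2·2 = 3
b_92 = 3·3 + 4·4 + 2·3 = 1
b_93 = 3·1 + 4·3 + 2·4 = 3
b_94 = 3·3 + 4·1 + 2·3 = 4
b_95 = 3·4 + 4·3 + 2·1 = 1
b_96 = 3·1 + 4·4 + 2·3 = 0
b_97 = 3·0 + 4·1 + 2·4 = 2
b_98 = 3·2 + 4·0 + 2·1 = 3
b_99 = 3·3 + 4·2 + 2·0 = 2
b_100 = 3·2 + 4·3 + 2·2 = 2
b_101 = 3·2 + 4·2 + 2·3 = 0
b_102 = 3·0 + 4·2 + 2·2 = 2
b_103 = 3·2 + 4·0 + 2·2 = 0
b_104 = 3·0 + 4·2 + 2·0 = 3
b_105 = 3·3 + 4·0 + 2·2 = 3
b_106 = 3·3 + 4·3 + 2·0 = 1
b_107 = 3·1 + 4·3 + 2·3 = 1
b_108 = 3·1 + 4·1 + 2·3 = 3
b_109 = 3·3 + 4·1 + 2·1 = 0
b_110 = 3·0 + 4·3 + 2·1 = 4
b_111 = 3·4 + 4·0 + 2·3 = 3
b_112 = 3·3 + 4·4 + 2·0 = 0
b_113 = 3·0 + 4·3 + 2·4 = 0
b_114 = 3·0 + 4·0 + 2·3 = 1
b_115 = 3·1 + 4·0 + 2·0 = 3
b_116 = 3·3 + 4·1 + 2·0 = 3
b_117 = 3·3 + 4·3 + 2·1 = 3
b_118 = 3·3 + 4·3 + 2·3 = 2
b_119 = 3·2 + 4·3 + 2·3 = 4
b_120 = 3·4 + 4·2 + 2·3 = 1
b_121 = 3·1 + 4·4 + 2·2 = 3
b_122 = 3·3 + 4·1 + 2·4 = 1
b_123 = 3·1 + 4·3 + 2·1 = 2
b_124 = 3·2 + 4·1 + 2·3 = 1
b_125 = 3·1 + 4·2 + 2·1 = 3
b_126 = 3·3 + 4·1 + 2·2 = 2
b_127 = 3·2 + 4·3 + 2·1 = 0
b_128 = 3·0 + 4·2 + 2·3 = 4
b_129 = 3·4 + 4·0 + 2·2 = 1
b_130 = 3·1 + 4·4 + 2·0 = 4
b_131 = 3·4 + 4·1 + 2·4 = 4
b_132 = 3·4 + 4·4 + 2·1 = 0
b_133 = 3·0 + 4·4 + 2·4 = 4
b_134 = 3·4 + 4·0 + 2·4 = 0

0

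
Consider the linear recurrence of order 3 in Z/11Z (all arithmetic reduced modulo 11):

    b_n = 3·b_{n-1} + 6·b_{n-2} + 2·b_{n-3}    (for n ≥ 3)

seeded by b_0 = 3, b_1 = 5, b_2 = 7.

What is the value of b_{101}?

8

b_3 = 3·7 + 6·5 + 2·3 = 2
b_4 = 3·2 + 6·7 + 2·5 = 3
b_5 = 3·3 + 6·2 + 2·7 = 2
b_6 = 3·2 + 6·3 + 2·2 = 6
b_7 = 3·6 + 6·2 + 2·3 = 3
b_8 = 3·3 + 6·6 + 2·2 = 5
b_9 = 3·5 + 6·3 + 2·6 = 1
b_10 = 3·1 + 6·5 + 2·3 = 6
b_11 = 3·6 + 6·1 + 2·5 = 1
b_12 = 3·1 + 6·6 + 2·1 = 8
b_13 = 3·8 + 6·1 + 2·6 = 9
b_14 = 3·9 + 6·8 + 2·1 = 0
b_15 = 3·0 + 6·9 + 2·8 = 4
b_16 = 3·4 + 6·0 + 2·9 = 8
b_17 = 3·8 + 6·4 + 2·0 = 4
b_18 = 3·4 + 6·8 + 2·4 = 2
b_19 = 3·2 + 6·4 + 2·8 = 2
b_20 = 3·2 + 6·2 + 2·4 = 4
b_21 = 3·4 + 6·2 + 2·2 = 6
b_22 = 3·6 + 6·4 + 2·2 = 2
b_23 = 3·2 + 6·6 + 2·4 = 6
b_24 = 3·6 + 6·2 + 2·6 = 9
b_25 = 3·9 + 6·6 + 2·2 = 1
b_26 = 3·1 + 6·9 + 2·6 = 3
b_27 = 3·3 + 6·1 + 2·9 = 0
b_28 = 3·0 + 6·3 + 2·1 = 9
b_29 = 3·9 + 6·0 + 2·3 = 0
b_30 = 3·0 + 6·9 + 2·0 = 10
b_31 = 3·10 + 6·0 + 2·9 = 4
b_32 = 3·4 + 6·10 + 2·0 = 6
b_33 = 3·6 + 6·4 + 2·10 = 7
b_34 = 3·7 + 6·6 + 2·4 = 10
b_35 = 3·10 + 6·7 + 2·6 = 7
b_36 = 3·7 + 6·10 + 2·7 = 7
b_37 = 3·7 + 6·7 + 2·10 = 6
b_38 = 3·6 + 6·7 + 2·7 = 8
b_39 = 3·8 + 6·6 + 2·7 = 8
b_40 = 3·8 + 6·8 + 2·6 = 7
b_41 = 3·7 + 6·8 + 2·8 = 8
b_42 = 3·8 + 6·7 + 2·8 = 5
b_43 = 3·5 + 6·8 + 2·7 = 0
b_44 = 3·0 + 6·5 + 2·8 = 2
b_45 = 3·2 + 6·0 + 2·5 = 5
b_46 = 3·5 + 6·2 + 2·0 = 5
b_47 = 3·5 + 6·5 + 2·2 = 5
b_48 = 3·5 + 6·5 + 2·5 = 0
b_49 = 3·0 + 6·5 + 2·5 = 7
b_50 = 3·7 + 6·0 + 2·5 = 9
b_51 = 3·9 + 6·7 + 2·0 = 3
b_52 = 3·3 + 6·9 + 2·7 = 0
b_53 = 3·0 + 6·3 + 2·9 = 3
b_54 = 3·3 + 6·0 + 2·3 = 4
b_55 = 3·4 + 6·3 + 2·0 = 8
b_56 = 3·8 + 6·4 + 2·3 = 10
b_57 = 3·10 + 6·8 + 2·4 = 9
b_58 = 3·9 + 6·10 + 2·8 = 4
b_59 = 3·4 + 6·9 + 2·10 = 9
b_60 = 3·9 + 6·4 + 2·9 = 3
b_61 = 3·3 + 6·9 + 2·4 = 5
b_62 = 3·5 + 6·3 + 2·9 = 7
b_63 = 3·7 + 6·5 + 2·3 = 2
b_64 = 3·2 + 6·7 + 2·5 = 3
b_65 = 3·3 + 6·2 + 2·7 = 2
b_66 = 3·2 + 6·3 + 2·2 = 6
b_67 = 3·6 + 6·2 + 2·3 = 3
b_68 = 3·3 + 6·6 + 2·2 = 5
b_69 = 3·5 + 6·3 + 2·6 = 1
b_70 = 3·1 + 6·5 + 2·3 = 6
b_71 = 3·6 + 6·1 + 2·5 = 1
b_72 = 3·1 + 6·6 + 2·1 = 8
b_73 = 3·8 + 6·1 + 2·6 = 9
b_74 = 3·9 + 6·8 + 2·1 = 0
b_75 = 3·0 + 6·9 + 2·8 = 4
b_76 = 3·4 + 6·0 + 2·9 = 8
b_77 = 3·8 + 6·4 + 2·0 = 4
b_78 = 3·4 + 6·8 + 2·4 = 2
b_79 = 3·2 + 6·4 + 2·8 = 2
b_80 = 3·2 + 6·2 + 2·4 = 4
b_81 = 3·4 + 6·2 + 2·2 = 6
b_82 = 3·6 + 6·4 + 2·2 = 2
b_83 = 3·2 + 6·6 + 2·4 = 6
b_84 = 3·6 + 6·2 + 2·6 = 9
b_85 = 3·9 + 6·6 + 2·2 = 1
b_86 = 3·1 + 6·9 + 2·6 = 3
b_87 = 3·3 + 6·1 + 2·9 = 0
b_88 = 3·0 + 6·3 + 2·1 = 9
b_89 = 3·9 + 6·0 + 2·3 = 0
b_90 = 3·0 + 6·9 + 2·0 = 10
b_91 = 3·10 + 6·0 + 2·9 = 4
b_92 = 3·4 + 6·10 + 2·0 = 6
b_93 = 3·6 + 6·4 + 2·10 = 7
b_94 = 3·7 + 6·6 + 2·4 = 10
b_95 = 3·10 + 6·7 + 2·6 = 7
b_96 = 3·7 + 6·10 + 2·7 = 7
b_97 = 3·7 + 6·7 + 2·10 = 6
b_98 = 3·6 + 6·7 + 2·7 = 8
b_99 = 3·8 + 6·6 + 2·7 = 8
b_100 = 3·8 + 6·8 + 2·6 = 7
b_101 = 3·7 + 6·8 + 2·8 = 8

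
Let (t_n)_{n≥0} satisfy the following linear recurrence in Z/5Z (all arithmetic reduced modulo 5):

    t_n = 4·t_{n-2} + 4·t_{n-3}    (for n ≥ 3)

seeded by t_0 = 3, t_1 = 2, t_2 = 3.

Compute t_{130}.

t_3 = 0·3 + 4·2 + 4·3 = 0
t_4 = 0·0 + 4·3 + 4·2 = 0
t_5 = 0·0 + 4·0 + 4·3 = 2
t_6 = 0·2 + 4·0 + 4·0 = 0
t_7 = 0·0 + 4·2 + 4·0 = 3
t_8 = 0·3 + 4·0 + 4·2 = 3
t_9 = 0·3 + 4·3 + 4·0 = 2
t_10 = 0·2 + 4·3 + 4·3 = 4
t_11 = 0·4 + 4·2 + 4·3 = 0
t_12 = 0·0 + 4·4 + 4·2 = 4
t_13 = 0·4 + 4·0 + 4·4 = 1
t_14 = 0·1 + 4·4 + 4·0 = 1
t_15 = 0·1 + 4·1 + 4·4 = 0
t_16 = 0·0 + 4·1 + 4·1 = 3
t_17 = 0·3 + 4·0 + 4·1 = 4
t_18 = 0·4 + 4·3 + 4·0 = 2
t_19 = 0·2 + 4·4 + 4·3 = 3
t_20 = 0·3 + 4·2 + 4·4 = 4
t_21 = 0·4 + 4·3 + 4·2 = 0
t_22 = 0·0 + 4·4 + 4·3 = 3
t_23 = 0·3 + 4·0 + 4·4 = 1
t_24 = 0·1 + 4·3 + 4·0 = 2
t_25 = 0·2 + 4·1 + 4·3 = 1
t_26 = 0·1 + 4·2 + 4·1 = 2
t_27 = 0·2 + 4·1 + 4·2 = 2
t_28 = 0·2 + 4·2 + 4·1 = 2
t_29 = 0·2 + 4·2 + 4·2 = 1
t_30 = 0·1 + 4·2 + 4·2 = 1
t_31 = 0·1 + 4·1 + 4·2 = 2
t_32 = 0·2 + 4·1 + 4·1 = 3
t_33 = 0·3 + 4·2 + 4·1 = 2
t_34 = 0·2 + 4·3 + 4·2 = 0
t_35 = 0·0 + 4·2 + 4·3 = 0
t_36 = 0·0 + 4·0 + 4·2 = 3
t_37 = 0·3 + 4·0 + 4·0 = 0
t_38 = 0·0 + 4·3 + 4·0 = 2
t_39 = 0·2 + 4·0 + 4·3 = 2
t_40 = 0·2 + 4·2 + 4·0 = 3
t_41 = 0·3 + 4·2 + 4·2 = 1
t_42 = 0·1 + 4·3 + 4·2 = 0
t_43 = 0·0 + 4·1 + 4·3 = 1
t_44 = 0·1 + 4·0 + 4·1 = 4
t_45 = 0·4 + 4·1 + 4·0 = 4
t_46 = 0·4 + 4·4 + 4·1 = 0
t_47 = 0·0 + 4·4 + 4·4 = 2
t_48 = 0·2 + 4·0 + 4·4 = 1
t_49 = 0·1 + 4·2 + 4·0 = 3
t_50 = 0·3 + 4·1 + 4·2 = 2
t_51 = 0·2 + 4·3 + 4·1 = 1
t_52 = 0·1 + 4·2 + 4·3 = 0
t_53 = 0·0 + 4·1 + 4·2 = 2
t_54 = 0·2 + 4·0 + 4·1 = 4
t_55 = 0·4 + 4·2 + 4·0 = 3
t_56 = 0·3 + 4·4 + 4·2 = 4
t_57 = 0·4 + 4·3 + 4·4 = 3
t_58 = 0·3 + 4·4 + 4·3 = 3
t_59 = 0·3 + 4·3 + 4·4 = 3
t_60 = 0·3 + 4·3 + 4·3 = 4
t_61 = 0·4 + 4·3 + 4·3 = 4
t_62 = 0·4 + 4·4 + 4·3 = 3
t_63 = 0·3 + 4·4 + 4·4 = 2
t_64 = 0·2 + 4·3 + 4·4 = 3
(t_62, t_63, t_64) = (3, 2, 3) = (t_0, t_1, t_2), so the sequence has period 62.
130 ≡ 6 (mod 62), hence t_130 = t_6 = 0.

0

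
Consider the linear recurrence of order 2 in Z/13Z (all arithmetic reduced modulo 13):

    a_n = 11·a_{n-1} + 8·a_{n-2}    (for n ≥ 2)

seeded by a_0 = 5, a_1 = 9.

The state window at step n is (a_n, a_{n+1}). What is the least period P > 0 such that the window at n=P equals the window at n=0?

n=0: window = (5, 9)
n=1: window = (9, 9)
n=2: window = (9, 2)
n=3: window = (2, 3)
n=4: window = (3, 10)
n=5: window = (10, 4)
n=6: window = (4, 7)
n=7: window = (7, 5)
n=8: window = (5, 7)
n=9: window = (7, 0)
n=10: window = (0, 4)
n=11: window = (4, 5)
n=12: window = (5, 9)
window at n=12 equals window at n=0 → period = 12

12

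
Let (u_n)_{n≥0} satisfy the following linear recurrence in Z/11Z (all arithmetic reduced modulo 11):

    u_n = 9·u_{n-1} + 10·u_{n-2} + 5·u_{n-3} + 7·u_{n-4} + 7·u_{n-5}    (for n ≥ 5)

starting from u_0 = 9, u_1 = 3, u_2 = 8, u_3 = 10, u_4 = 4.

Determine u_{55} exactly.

u_5 = 9·4 + 10·10 + 5·8 + 7·3 + 7·9 = 7
u_6 = 9·7 + 10·4 + 5·10 + 7·8 + 7·3 = 10
u_7 = 9·10 + 10·7 + 5·4 + 7·10 + 7·8 = 9
u_8 = 9·9 + 10·10 + 5·7 + 7·4 + 7·10 = 6
u_9 = 9·6 + 10·9 + 5·10 + 7·7 + 7·4 = 7
u_10 = 9·7 + 10·6 + 5·9 + 7·10 + 7·7 = 1
u_11 = 9·1 + 10·7 + 5·6 + 7·9 + 7·10 = 0
u_12 = 9·0 + 10·1 + 5·7 + 7·6 + 7·9 = 7
u_13 = 9·7 + 10·0 + 5·1 + 7·7 + 7·6 = 5
u_14 = 9·5 + 10·7 + 5·0 + 7·1 + 7·7 = 6
u_15 = 9·6 + 10·5 + 5·7 + 7·0 + 7·1 = 3
u_16 = 9·3 + 10·6 + 5·5 + 7·7 + 7·0 = 7
u_17 = 9·7 + 10·3 + 5·6 + 7·5 + 7·7 = 9
u_18 = 9·9 + 10·7 + 5·3 + 7·6 + 7·5 = 1
u_19 = 9·1 + 10·9 + 5·7 + 7·3 + 7·6 = 10
u_20 = 9·10 + 10·1 + 5·9 + 7·7 + 7·3 = 6
u_21 = 9·6 + 10·10 + 5·1 + 7·9 + 7·7 = 7
u_22 = 9·7 + 10·6 + 5·10 + 7·1 + 7·9 = 1
u_23 = 9·1 + 10·7 + 5·6 + 7·10 + 7·1 = 10
u_24 = 9·10 + 10·1 + 5·7 + 7·6 + 7·10 = 5
u_25 = 9·5 + 10·10 + 5·1 + 7·7 + 7·6 = 10
u_26 = 9·10 + 10·5 + 5·10 + 7·1 + 7·7 = 4
u_27 = 9·4 + 10·10 + 5·5 + 7·10 + 7·1 = 7
u_28 = 9·7 + 10·4 + 5·10 + 7·5 + 7·10 = 5
u_29 = 9·5 + 10·7 + 5·4 + 7·10 + 7·5 = 9
u_30 = 9·9 + 10·5 + 5·7 + 7·4 + 7·10 = 0
u_31 = 9·0 + 10·9 + 5·5 + 7·7 + 7·4 = 5
u_32 = 9·5 + 10·0 + 5·9 + 7·5 + 7·7 = 9
u_33 = 9·9 + 10·5 + 5·0 + 7·9 + 7·5 = 9
u_34 = 9·9 + 10·9 + 5·5 + 7·0 + 7·9 = 6
u_35 = 9·6 + 10·9 + 5·9 + 7·5 + 7·0 = 4
u_36 = 9·4 + 10·6 + 5·9 + 7·9 + 7·5 = 8
u_37 = 9·8 + 10·4 + 5·6 + 7·9 + 7·9 = 4
u_38 = 9·4 + 10·8 + 5·4 + 7·6 + 7·9 = 10
u_39 = 9·10 + 10·4 + 5·8 + 7·4 + 7·6 = 9
u_40 = 9·9 + 10·10 + 5·4 + 7·8 + 7·4 = 10
u_41 = 9·10 + 10·9 + 5·10 + 7·4 + 7·8 = 6
u_42 = 9·6 + 10·10 + 5·9 + 7·10 + 7·4 = 0
u_43 = 9·0 + 10·6 + 5·10 + 7·9 + 7·10 = 1
u_44 = 9·1 + 10·0 + 5·6 + 7·10 + 7·9 = 7
u_45 = 9·7 + 10·1 + 5·0 + 7·6 + 7·10 = 9
u_46 = 9·9 + 10·7 + 5·1 + 7·0 + 7·6 = 0
u_47 = 9·0 + 10·9 + 5·7 + 7·1 + 7·0 = 0
u_48 = 9·0 + 10·0 + 5·9 + 7·7 + 7·1 = 2
u_49 = 9·2 + 10·0 + 5·0 + 7·9 + 7·7 = 9
u_50 = 9·9 + 10·2 + 5·0 + 7·0 + 7·9 = 10
u_51 = 9·10 + 10·9 + 5·2 + 7·0 + 7·0 = 3
u_52 = 9·3 + 10·10 + 5·9 + 7·2 + 7·0 = 10
u_53 = 9·10 + 10·3 + 5·10 + 7·9 + 7·2 = 5
u_54 = 9·5 + 10·10 + 5·3 + 7·10 + 7·9 = 7
u_55 = 9·7 + 10·5 + 5·10 + 7·3 + 7·10 = 1

1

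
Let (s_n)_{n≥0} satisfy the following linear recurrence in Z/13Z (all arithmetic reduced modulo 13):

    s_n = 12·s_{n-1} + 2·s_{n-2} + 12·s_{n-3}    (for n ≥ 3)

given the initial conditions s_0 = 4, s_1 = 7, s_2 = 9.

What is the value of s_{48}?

12

s_3 = 12·9 + 2·7 + 12·4 = 1
s_4 = 12·1 + 2·9 + 12·7 = 10
s_5 = 12·10 + 2·1 + 12·9 = 9
s_6 = 12·9 + 2·10 + 12·1 = 10
s_7 = 12·10 + 2·9 + 12·10 = 11
s_8 = 12·11 + 2·10 + 12·9 = 0
s_9 = 12·0 + 2·11 + 12·10 = 12
s_10 = 12·12 + 2·0 + 12·11 = 3
s_11 = 12·3 + 2·12 + 12·0 = 8
s_12 = 12·8 + 2·3 + 12·12 = 12
s_13 = 12·12 + 2·8 + 12·3 = 1
s_14 = 12·1 + 2·12 + 12·8 = 2
s_15 = 12·2 + 2·1 + 12·12 = 1
s_16 = 12·1 + 2·2 + 12·1 = 2
s_17 = 12·2 + 2·1 + 12·2 = 11
s_18 = 12·11 + 2·2 + 12·1 = 5
s_19 = 12·5 + 2·11 + 12·2 = 2
s_20 = 12·2 + 2·5 + 12·11 = 10
s_21 = 12·10 + 2·2 + 12·5 = 2
s_22 = 12·2 + 2·10 + 12·2 = 3
s_23 = 12·3 + 2·2 + 12·10 = 4
s_24 = 12·4 + 2·3 + 12·2 = 0
s_25 = 12·0 + 2·4 + 12·3 = 5
s_26 = 12·5 + 2·0 + 12·4 = 4
s_27 = 12·4 + 2·5 + 12·0 = 6
s_28 = 12·6 + 2·4 + 12·5 = 10
s_29 = 12·10 + 2·6 + 12·4 = 11
s_30 = 12·11 + 2·10 + 12·6 = 3
s_31 = 12·3 + 2·11 + 12·10 = 9
s_32 = 12·9 + 2·3 + 12·11 = 12
s_33 = 12·12 + 2·9 + 12·3 = 3
s_34 = 12·3 + 2·12 + 12·9 = 12
s_35 = 12·12 + 2·3 + 12·12 = 8
s_36 = 12·8 + 2·12 + 12·3 = 0
s_37 = 12·0 + 2·8 + 12·12 = 4
s_38 = 12·4 + 2·0 + 12·8 = 1
s_39 = 12·1 + 2·4 + 12·0 = 7
s_40 = 12·7 + 2·1 + 12·4 = 4
s_41 = 12·4 + 2·7 + 12·1 = 9
s_42 = 12·9 + 2·4 + 12·7 = 5
s_43 = 12·5 + 2·9 + 12·4 = 9
s_44 = 12·9 + 2·5 + 12·9 = 5
s_45 = 12·5 + 2·9 + 12·5 = 8
s_46 = 12·8 + 2·5 + 12·9 = 6
s_47 = 12·6 + 2·8 + 12·5 = 5
s_48 = 12·5 + 2·6 + 12·8 = 12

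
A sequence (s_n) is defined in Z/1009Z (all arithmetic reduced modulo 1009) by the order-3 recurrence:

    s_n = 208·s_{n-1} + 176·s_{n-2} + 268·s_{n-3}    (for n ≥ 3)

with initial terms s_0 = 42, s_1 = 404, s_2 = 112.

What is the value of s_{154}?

669

s_3 = 208·112 + 176·404 + 268·42 = 720
s_4 = 208·720 + 176·112 + 268·404 = 269
s_5 = 208·269 + 176·720 + 268·112 = 798
s_6 = 208·798 + 176·269 + 268·720 = 670
s_7 = 208·670 + 176·798 + 268·269 = 768
s_8 = 208·768 + 176·670 + 268·798 = 145
Continuing the recurrence:
  s_9 = 819;  s_10 = 114;  s_11 = 880;  s_12 = 834;  s_13 = 709;  s_14 = 371
  s_15 = 675;  s_16 = 180;  s_17 = 391;  s_18 = 289;  s_19 = 593;  s_20 = 512
  s_21 = 751;  s_22 = 635;  s_23 = 899;  s_24 = 565;  s_25 = 955;  s_26 = 206
  s_27 = 117;  s_28 = 715;  s_29 = 522;  s_30 = 405;  s_31 = 456;  s_32 = 297
  s_33 = 340;  s_34 = 13;  s_35 = 880;  s_36 = 991;  s_37 = 243;  s_38 = 696
  s_39 = 83;  s_40 = 57;  s_41 = 93;  s_42 = 161;  s_43 = 556;  s_44 = 405
  s_45 = 237;  s_46 = 181;  s_47 = 226;  s_48 = 111;  s_49 = 382;  s_50 = 138
  s_51 = 568;  s_52 = 630;  s_53 = 607;  s_54 = 895;  s_55 = 719;  s_56 = 563
  s_57 = 197;  s_58 = 795;  s_59 = 793;  s_60 = 474;  s_61 = 197;  s_62 = 927
  s_63 = 361;  s_64 = 444;  s_65 = 724;  s_66 = 586;  s_67 = 19;  s_68 = 438
  s_69 = 255;  s_70 = 14;  s_71 = 709;  s_72 = 332;  s_73 = 837;  s_74 = 778
  s_75 = 566;  s_76 = 706;  s_77 = 918;  s_78 = 730;  s_79 = 134;  s_80 = 794
  s_81 = 956;  s_82 = 165;  s_83 = 669;  s_84 = 620;  s_85 = 332;  s_86 = 282
  s_87 = 728;  s_88 = 449;  s_89 = 450;  s_90 = 452;  s_91 = 938;  s_92 = 737
  s_93 = 605;  s_94 = 418;  s_95 = 457;  s_96 = 821;  s_97 = 993;  s_98 = 295
  s_99 = 88;  s_100 = 351;  s_101 = 62;  s_102 = 383;  s_103 = 1006;  s_104 = 662
  s_105 = 679;  s_106 = 654;  s_107 = 91;  s_108 = 187;  s_109 = 132;  s_110 = 0
  s_111 = 700;  s_112 = 365;  s_113 = 347;  s_114 = 127;  s_115 = 661;  s_116 = 586
  s_117 = 839;  s_118 = 746;  s_119 = 785;  s_120 = 802;  s_121 = 404;  s_122 = 685
  s_123 = 704;  s_124 = 925;  s_125 = 429;  s_126 = 780;  s_127 = 315;  s_128 = 946
  s_129 = 135;  s_130 = 512;  s_131 = 364;  s_132 = 204;  s_133 = 543;  s_134 = 204
  s_135 = 962;  s_136 = 122;  s_137 = 137;  s_138 = 39;  s_139 = 344;  s_140 = 106
  s_141 = 216;  s_142 = 390;  s_143 = 230;  s_144 = 820;  s_145 = 752;  s_146 = 145
  s_147 = 870;  s_148 = 380;  s_149 = 608;  s_150 = 706;  s_151 = 528;  s_152 = 487
s_153 = 208·487 + 176·528 + 268·706 = 12
s_154 = 208·12 + 176·487 + 268·528 = 669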